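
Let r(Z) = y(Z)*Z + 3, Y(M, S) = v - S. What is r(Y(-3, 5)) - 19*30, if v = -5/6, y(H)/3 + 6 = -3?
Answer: -819/2 ≈ -409.50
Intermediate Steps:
y(H) = -27 (y(H) = -18 + 3*(-3) = -18 - 9 = -27)
v = -5/6 (v = -5*1/6 = -5/6 ≈ -0.83333)
Y(M, S) = -5/6 - S
r(Z) = 3 - 27*Z (r(Z) = -27*Z + 3 = 3 - 27*Z)
r(Y(-3, 5)) - 19*30 = (3 - 27*(-5/6 - 1*5)) - 19*30 = (3 - 27*(-5/6 - 5)) - 570 = (3 - 27*(-35/6)) - 570 = (3 + 315/2) - 570 = 321/2 - 570 = -819/2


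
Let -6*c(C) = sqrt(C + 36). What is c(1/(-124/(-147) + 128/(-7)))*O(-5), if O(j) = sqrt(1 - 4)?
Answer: -I*sqrt(19690879)/2564 ≈ -1.7307*I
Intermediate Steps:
O(j) = I*sqrt(3) (O(j) = sqrt(-3) = I*sqrt(3))
c(C) = -sqrt(36 + C)/6 (c(C) = -sqrt(C + 36)/6 = -sqrt(36 + C)/6)
c(1/(-124/(-147) + 128/(-7)))*O(-5) = (-sqrt(36 + 1/(-124/(-147) + 128/(-7)))/6)*(I*sqrt(3)) = (-sqrt(36 + 1/(-124*(-1/147) + 128*(-1/7)))/6)*(I*sqrt(3)) = (-sqrt(36 + 1/(124/147 - 128/7))/6)*(I*sqrt(3)) = (-sqrt(36 + 1/(-2564/147))/6)*(I*sqrt(3)) = (-sqrt(36 - 147/2564)/6)*(I*sqrt(3)) = (-sqrt(59072637)/7692)*(I*sqrt(3)) = -I*sqrt(19690879)/2564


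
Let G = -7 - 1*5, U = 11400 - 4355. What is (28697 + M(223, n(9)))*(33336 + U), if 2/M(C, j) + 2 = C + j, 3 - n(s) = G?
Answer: 136740040107/118 ≈ 1.1588e+9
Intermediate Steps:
U = 7045
G = -12 (G = -7 - 5 = -12)
n(s) = 15 (n(s) = 3 - 1*(-12) = 3 + 12 = 15)
M(C, j) = 2/(-2 + C + j) (M(C, j) = 2/(-2 + (C + j)) = 2/(-2 + C + j))
(28697 + M(223, n(9)))*(33336 + U) = (28697 + 2/(-2 + 223 + 15))*(33336 + 7045) = (28697 + 2/236)*40381 = (28697 + 2*(1/236))*40381 = (28697 + 1/118)*40381 = (3386247/118)*40381 = 136740040107/118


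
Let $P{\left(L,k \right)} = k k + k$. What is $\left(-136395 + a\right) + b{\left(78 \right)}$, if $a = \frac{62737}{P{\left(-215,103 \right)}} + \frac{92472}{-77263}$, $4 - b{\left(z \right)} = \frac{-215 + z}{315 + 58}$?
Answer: $- \frac{42103739386304645}{308710188488} \approx -1.3639 \cdot 10^{5}$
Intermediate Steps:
$P{\left(L,k \right)} = k + k^{2}$ ($P{\left(L,k \right)} = k^{2} + k = k + k^{2}$)
$b{\left(z \right)} = \frac{1707}{373} - \frac{z}{373}$ ($b{\left(z \right)} = 4 - \frac{-215 + z}{315 + 58} = 4 - \frac{-215 + z}{373} = 4 - \left(-215 + z\right) \frac{1}{373} = 4 - \left(- \frac{215}{373} + \frac{z}{373}\right) = \frac{1707}{373} - \frac{z}{373}$)
$a = \frac{3856688767}{827641256}$ ($a = \frac{62737}{103 \left(1 + 103\right)} + \frac{92472}{-77263} = \frac{62737}{103 \cdot 104} + 92472 \left(- \frac{1}{77263}\right) = \frac{62737}{10712} - \frac{92472}{77263} = \frac{3856688767}{827641256} \approx 4.6599$)
$\left(-136395 + a\right) + b{\left(78 \right)} = \left(-136395 + \frac{3856688767}{827641256}\right) + \left(\frac{1707}{373} - \frac{78}{373}\right) = - \frac{112882272423353}{827641256} + \left(\frac{1707}{373} - \frac{78}{373}\right) = - \frac{112882272423353}{827641256} + \frac{1629}{373} = - \frac{42103739386304645}{308710188488}$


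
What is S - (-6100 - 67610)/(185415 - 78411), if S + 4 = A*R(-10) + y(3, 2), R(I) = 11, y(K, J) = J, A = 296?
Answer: 58044121/17834 ≈ 3254.7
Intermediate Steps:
S = 3254 (S = -4 + (296*11 + 2) = -4 + (3256 + 2) = -4 + 3258 = 3254)
S - (-6100 - 67610)/(185415 - 78411) = 3254 - (-6100 - 67610)/(185415 - 78411) = 3254 - (-73710)/107004 = 3254 - 1*(-12285/17834) = 3254 + 12285/17834 = 58044121/17834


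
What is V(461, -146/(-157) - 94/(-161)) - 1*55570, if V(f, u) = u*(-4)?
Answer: -1404795946/25277 ≈ -55576.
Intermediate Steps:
V(f, u) = -4*u
V(461, -146/(-157) - 94/(-161)) - 1*55570 = -4*(-146/(-157) - 94/(-161)) - 1*55570 = -4*(-146*(-1/157) - 94*(-1/161)) - 55570 = -4*(146/157 + 94/161) - 55570 = -4*38264/25277 - 55570 = -153056/25277 - 55570 = -1404795946/25277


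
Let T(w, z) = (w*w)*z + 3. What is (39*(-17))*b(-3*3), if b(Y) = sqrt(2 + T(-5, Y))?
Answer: -1326*I*sqrt(55) ≈ -9833.9*I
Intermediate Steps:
T(w, z) = 3 + z*w**2 (T(w, z) = w**2*z + 3 = z*w**2 + 3 = 3 + z*w**2)
b(Y) = sqrt(5 + 25*Y) (b(Y) = sqrt(2 + (3 + Y*(-5)**2)) = sqrt(2 + (3 + Y*25)) = sqrt(2 + (3 + 25*Y)) = sqrt(5 + 25*Y))
(39*(-17))*b(-3*3) = (39*(-17))*sqrt(5 + 25*(-3*3)) = -663*sqrt(5 + 25*(-9)) = -663*sqrt(5 - 225) = -1326*I*sqrt(55)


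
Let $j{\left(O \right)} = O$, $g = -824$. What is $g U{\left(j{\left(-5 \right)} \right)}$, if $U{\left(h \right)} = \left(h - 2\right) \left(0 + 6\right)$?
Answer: $34608$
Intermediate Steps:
$U{\left(h \right)} = -12 + 6 h$ ($U{\left(h \right)} = \left(-2 + h\right) 6 = -12 + 6 h$)
$g U{\left(j{\left(-5 \right)} \right)} = - 824 \left(-12 + 6 \left(-5\right)\right) = - 824 \left(-12 - 30\right) = \left(-824\right) \left(-42\right) = 34608$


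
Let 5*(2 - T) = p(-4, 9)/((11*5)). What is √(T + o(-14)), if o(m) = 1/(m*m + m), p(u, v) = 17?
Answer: 9*√2404402/10010 ≈ 1.3942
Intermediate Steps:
o(m) = 1/(m + m²) (o(m) = 1/(m² + m) = 1/(m + m²))
T = 533/275 (T = 2 - 17/(5*(11*5)) = 2 - 17/(5*55) = 2 - ⅕*17/55 = 2 - 17/275 = 533/275 ≈ 1.9382)
√(T + o(-14)) = √(533/275 + 1/((-14)*(1 - 14))) = √(533/275 - 1/14/(-13)) = √(533/275 - 1/14*(-1/13)) = √(533/275 + 1/182) = √(97281/50050) = 9*√2404402/10010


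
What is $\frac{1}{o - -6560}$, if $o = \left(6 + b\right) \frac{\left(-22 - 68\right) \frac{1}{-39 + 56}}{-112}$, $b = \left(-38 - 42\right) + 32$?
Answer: $\frac{68}{445945} \approx 0.00015249$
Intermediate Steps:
$b = -48$ ($b = -80 + 32 = -48$)
$o = - \frac{135}{68}$ ($o = \left(6 - 48\right) \frac{\left(-22 - 68\right) \frac{1}{-39 + 56}}{-112} = - 42 - \frac{90}{17} \left(- \frac{1}{112}\right) = - 42 \left(-90\right) \frac{1}{17} \left(- \frac{1}{112}\right) = - 42 \left(\left(- \frac{90}{17}\right) \left(- \frac{1}{112}\right)\right) = \left(-42\right) \frac{45}{952} = - \frac{135}{68} \approx -1.9853$)
$\frac{1}{o - -6560} = \frac{1}{- \frac{135}{68} - -6560} = \frac{1}{- \frac{135}{68} + \left(-16160 + 22720\right)} = \frac{1}{- \frac{135}{68} + 6560} = \frac{1}{\frac{445945}{68}} = \frac{68}{445945}$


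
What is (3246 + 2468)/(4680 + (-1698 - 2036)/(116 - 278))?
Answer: 462834/380947 ≈ 1.2150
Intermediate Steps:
(3246 + 2468)/(4680 + (-1698 - 2036)/(116 - 278)) = 5714/(4680 - 3734/(-162)) = 5714/(4680 - 3734*(-1/162)) = 5714/(4680 + 1867/81) = 5714/(380947/81) = 5714*(81/380947) = 462834/380947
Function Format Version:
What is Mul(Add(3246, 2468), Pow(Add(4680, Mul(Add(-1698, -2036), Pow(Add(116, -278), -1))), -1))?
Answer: Rational(462834, 380947) ≈ 1.2150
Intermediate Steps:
Mul(Add(3246, 2468), Pow(Add(4680, Mul(Add(-1698, -2036), Pow(Add(116, -278), -1))), -1)) = Mul(5714, Pow(Add(4680, Mul(-3734, Pow(-162, -1))), -1)) = Mul(5714, Pow(Add(4680, Mul(-3734, Rational(-1, 162))), -1)) = Mul(5714, Pow(Add(4680, Rational(1867, 81)), -1)) = Mul(5714, Pow(Rational(380947, 81), -1)) = Mul(5714, Rational(81, 380947)) = Rational(462834, 380947)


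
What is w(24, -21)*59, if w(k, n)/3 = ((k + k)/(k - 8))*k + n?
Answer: 9027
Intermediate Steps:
w(k, n) = 3*n + 6*k²/(-8 + k) (w(k, n) = 3*(((k + k)/(k - 8))*k + n) = 3*(((2*k)/(-8 + k))*k + n) = 3*((2*k/(-8 + k))*k + n) = 3*(2*k²/(-8 + k) + n) = 3*(n + 2*k²/(-8 + k)) = 3*n + 6*k²/(-8 + k))
w(24, -21)*59 = (3*(-8*(-21) + 2*24² + 24*(-21))/(-8 + 24))*59 = (3*(168 + 2*576 - 504)/16)*59 = (3*(1/16)*(168 + 1152 - 504))*59 = (3*(1/16)*816)*59 = 153*59 = 9027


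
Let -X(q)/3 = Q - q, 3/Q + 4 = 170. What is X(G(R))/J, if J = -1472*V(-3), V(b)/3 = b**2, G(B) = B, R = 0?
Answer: 1/733056 ≈ 1.3642e-6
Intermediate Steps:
Q = 3/166 (Q = 3/(-4 + 170) = 3/166 ≈ 0.018072)
X(q) = -9/166 + 3*q (X(q) = -3*(3/166 - q) = -9/166 + 3*q)
V(b) = 3*b**2
J = -39744 (J = -4416*(-3)**2 = -4416*9 = -1472*27 = -39744)
X(G(R))/J = (-9/166 + 3*0)/(-39744) = (-9/166 + 0)*(-1/39744) = -9/166*(-1/39744) = 1/733056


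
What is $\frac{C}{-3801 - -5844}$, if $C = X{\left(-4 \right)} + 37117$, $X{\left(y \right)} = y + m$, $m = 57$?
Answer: $\frac{4130}{227} \approx 18.194$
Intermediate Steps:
$X{\left(y \right)} = 57 + y$ ($X{\left(y \right)} = y + 57 = 57 + y$)
$C = 37170$ ($C = \left(57 - 4\right) + 37117 = 53 + 37117 = 37170$)
$\frac{C}{-3801 - -5844} = \frac{37170}{-3801 - -5844} = \frac{37170}{-3801 + 5844} = \frac{37170}{2043} = 37170 \cdot \frac{1}{2043} = \frac{4130}{227}$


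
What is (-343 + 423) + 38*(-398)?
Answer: -15044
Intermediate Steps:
(-343 + 423) + 38*(-398) = 80 - 15124 = -15044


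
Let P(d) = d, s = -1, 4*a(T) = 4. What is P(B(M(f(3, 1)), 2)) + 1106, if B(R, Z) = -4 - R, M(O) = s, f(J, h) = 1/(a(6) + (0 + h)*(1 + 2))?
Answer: 1103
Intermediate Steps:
a(T) = 1 (a(T) = (1/4)*4 = 1)
f(J, h) = 1/(1 + 3*h) (f(J, h) = 1/(1 + (0 + h)*(1 + 2)) = 1/(1 + h*3) = 1/(1 + 3*h))
M(O) = -1
P(B(M(f(3, 1)), 2)) + 1106 = (-4 - 1*(-1)) + 1106 = (-4 + 1) + 1106 = -3 + 1106 = 1103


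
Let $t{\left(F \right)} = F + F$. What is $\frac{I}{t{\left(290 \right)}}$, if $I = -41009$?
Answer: $- \frac{41009}{580} \approx -70.705$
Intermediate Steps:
$t{\left(F \right)} = 2 F$
$\frac{I}{t{\left(290 \right)}} = - \frac{41009}{2 \cdot 290} = - \frac{41009}{580}$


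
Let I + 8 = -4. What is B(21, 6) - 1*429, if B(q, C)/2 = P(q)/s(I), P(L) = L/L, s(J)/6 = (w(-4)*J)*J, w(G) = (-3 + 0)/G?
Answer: -138995/324 ≈ -429.00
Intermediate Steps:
w(G) = -3/G
I = -12 (I = -8 - 4 = -12)
s(J) = 9*J²/2 (s(J) = 6*(((-3/(-4))*J)*J) = 6*(((-3*(-¼))*J)*J) = 6*((3*J/4)*J) = 6*(3*J²/4) = 9*J²/2)
P(L) = 1
B(q, C) = 1/324 (B(q, C) = 2*(1/((9/2)*(-12)²)) = 2*(1/((9/2)*144)) = 2*(1/648) = 1/324)
B(21, 6) - 1*429 = 1/324 - 1*429 = 1/324 - 429 = -138995/324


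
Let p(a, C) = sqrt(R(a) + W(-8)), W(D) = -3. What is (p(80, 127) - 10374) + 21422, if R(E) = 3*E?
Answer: 11048 + sqrt(237) ≈ 11063.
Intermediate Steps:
p(a, C) = sqrt(-3 + 3*a) (p(a, C) = sqrt(3*a - 3) = sqrt(-3 + 3*a))
(p(80, 127) - 10374) + 21422 = (sqrt(-3 + 3*80) - 10374) + 21422 = (sqrt(-3 + 240) - 10374) + 21422 = (sqrt(237) - 10374) + 21422 = (-10374 + sqrt(237)) + 21422 = 11048 + sqrt(237)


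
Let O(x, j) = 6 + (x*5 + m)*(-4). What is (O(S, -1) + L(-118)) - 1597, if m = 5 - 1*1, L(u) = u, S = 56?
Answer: -2845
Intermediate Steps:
m = 4 (m = 5 - 1 = 4)
O(x, j) = -10 - 20*x (O(x, j) = 6 + (x*5 + 4)*(-4) = 6 + (5*x + 4)*(-4) = 6 + (4 + 5*x)*(-4) = 6 + (-16 - 20*x) = -10 - 20*x)
(O(S, -1) + L(-118)) - 1597 = ((-10 - 20*56) - 118) - 1597 = ((-10 - 1120) - 118) - 1597 = (-1130 - 118) - 1597 = -1248 - 1597 = -2845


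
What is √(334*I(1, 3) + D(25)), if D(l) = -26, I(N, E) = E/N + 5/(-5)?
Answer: √642 ≈ 25.338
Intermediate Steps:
I(N, E) = -1 + E/N (I(N, E) = E/N + 5*(-⅕) = E/N - 1 = -1 + E/N)
√(334*I(1, 3) + D(25)) = √(334*((3 - 1*1)/1) - 26) = √(334*(1*(3 - 1)) - 26) = √(334*(1*2) - 26) = √(334*2 - 26) = √(668 - 26) = √642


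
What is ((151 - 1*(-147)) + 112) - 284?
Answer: 126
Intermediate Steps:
((151 - 1*(-147)) + 112) - 284 = ((151 + 147) + 112) - 284 = (298 + 112) - 284 = 410 - 284 = 126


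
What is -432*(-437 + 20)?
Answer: 180144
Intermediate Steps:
-432*(-437 + 20) = -432*(-417) = 180144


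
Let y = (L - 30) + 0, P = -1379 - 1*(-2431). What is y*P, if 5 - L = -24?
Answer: -1052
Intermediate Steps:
L = 29 (L = 5 - 1*(-24) = 5 + 24 = 29)
P = 1052 (P = -1379 + 2431 = 1052)
y = -1 (y = (29 - 30) + 0 = -1 + 0 = -1)
y*P = -1*1052 = -1052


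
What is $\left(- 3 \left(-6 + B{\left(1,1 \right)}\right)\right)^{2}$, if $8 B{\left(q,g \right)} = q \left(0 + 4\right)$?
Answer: $\frac{1089}{4} \approx 272.25$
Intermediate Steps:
$B{\left(q,g \right)} = \frac{q}{2}$ ($B{\left(q,g \right)} = \frac{q \left(0 + 4\right)}{8} = \frac{q 4}{8} = \frac{4 q}{8} = \frac{q}{2}$)
$\left(- 3 \left(-6 + B{\left(1,1 \right)}\right)\right)^{2} = \left(- 3 \left(-6 + \frac{1}{2} \cdot 1\right)\right)^{2} = \left(- 3 \left(-6 + \frac{1}{2}\right)\right)^{2} = \left(\left(-3\right) \left(- \frac{11}{2}\right)\right)^{2} = \left(\frac{33}{2}\right)^{2} = \frac{1089}{4}$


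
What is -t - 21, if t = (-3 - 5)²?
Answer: -85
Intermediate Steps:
t = 64 (t = (-8)² = 64)
-t - 21 = -1*64 - 21 = -64 - 21 = -85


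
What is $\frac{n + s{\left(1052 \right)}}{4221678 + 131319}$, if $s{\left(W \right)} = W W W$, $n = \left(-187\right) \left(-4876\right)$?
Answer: $\frac{388388140}{1450999} \approx 267.67$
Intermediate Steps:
$n = 911812$
$s{\left(W \right)} = W^{3}$ ($s{\left(W \right)} = W^{2} W = W^{3}$)
$\frac{n + s{\left(1052 \right)}}{4221678 + 131319} = \frac{911812 + 1052^{3}}{4221678 + 131319} = \frac{911812 + 1164252608}{4352997} = 1165164420 \cdot \frac{1}{4352997} = \frac{388388140}{1450999}$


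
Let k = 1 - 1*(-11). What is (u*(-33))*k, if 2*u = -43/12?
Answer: 1419/2 ≈ 709.50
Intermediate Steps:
k = 12 (k = 1 + 11 = 12)
u = -43/24 (u = (-43/12)/2 = (-43*1/12)/2 = (½)*(-43/12) = -43/24 ≈ -1.7917)
(u*(-33))*k = -43/24*(-33)*12 = (473/8)*12 = 1419/2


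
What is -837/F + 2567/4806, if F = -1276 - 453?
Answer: 8460965/8309574 ≈ 1.0182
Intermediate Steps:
F = -1729
-837/F + 2567/4806 = -837/(-1729) + 2567/4806 = -837*(-1/1729) + 2567*(1/4806) = 837/1729 + 2567/4806 = 8460965/8309574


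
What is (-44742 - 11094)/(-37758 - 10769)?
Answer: 55836/48527 ≈ 1.1506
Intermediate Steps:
(-44742 - 11094)/(-37758 - 10769) = -55836/(-48527) = -55836*(-1/48527) = 55836/48527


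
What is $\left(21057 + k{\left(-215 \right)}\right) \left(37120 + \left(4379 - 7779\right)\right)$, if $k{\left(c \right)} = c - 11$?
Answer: $702421320$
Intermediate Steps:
$k{\left(c \right)} = -11 + c$
$\left(21057 + k{\left(-215 \right)}\right) \left(37120 + \left(4379 - 7779\right)\right) = \left(21057 - 226\right) \left(37120 + \left(4379 - 7779\right)\right) = 20831 \left(37120 - 3400\right) = 20831 \cdot 33720 = 702421320$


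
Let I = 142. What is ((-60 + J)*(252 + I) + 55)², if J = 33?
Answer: 111999889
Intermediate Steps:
((-60 + J)*(252 + I) + 55)² = ((-60 + 33)*(252 + 142) + 55)² = (-27*394 + 55)² = (-10638 + 55)² = (-10583)² = 111999889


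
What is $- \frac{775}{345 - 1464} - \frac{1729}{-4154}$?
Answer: $\frac{5154101}{4648326} \approx 1.1088$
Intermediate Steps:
$- \frac{775}{345 - 1464} - \frac{1729}{-4154} = - \frac{775}{345 - 1464} - - \frac{1729}{4154} = - \frac{775}{-1119} + \frac{1729}{4154} = \left(-775\right) \left(- \frac{1}{1119}\right) + \frac{1729}{4154} = \frac{775}{1119} + \frac{1729}{4154} = \frac{5154101}{4648326}$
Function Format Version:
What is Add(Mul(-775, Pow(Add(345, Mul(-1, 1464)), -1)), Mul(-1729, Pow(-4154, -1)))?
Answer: Rational(5154101, 4648326) ≈ 1.1088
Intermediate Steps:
Add(Mul(-775, Pow(Add(345, Mul(-1, 1464)), -1)), Mul(-1729, Pow(-4154, -1))) = Add(Mul(-775, Pow(Add(345, -1464), -1)), Mul(-1729, Rational(-1, 4154))) = Add(Mul(-775, Pow(-1119, -1)), Rational(1729, 4154)) = Add(Mul(-775, Rational(-1, 1119)), Rational(1729, 4154)) = Add(Rational(775, 1119), Rational(1729, 4154)) = Rational(5154101, 4648326)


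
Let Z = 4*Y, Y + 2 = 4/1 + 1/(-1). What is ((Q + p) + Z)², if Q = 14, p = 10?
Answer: 784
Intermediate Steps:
Y = 1 (Y = -2 + (4/1 + 1/(-1)) = -2 + (4*1 + 1*(-1)) = -2 + (4 - 1) = -2 + 3 = 1)
Z = 4 (Z = 4*1 = 4)
((Q + p) + Z)² = ((14 + 10) + 4)² = (24 + 4)² = 28² = 784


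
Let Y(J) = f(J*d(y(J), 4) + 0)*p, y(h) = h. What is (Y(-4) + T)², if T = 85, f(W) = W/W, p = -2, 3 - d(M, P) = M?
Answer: 6889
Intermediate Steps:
d(M, P) = 3 - M
f(W) = 1
Y(J) = -2 (Y(J) = 1*(-2) = -2)
(Y(-4) + T)² = (-2 + 85)² = 83² = 6889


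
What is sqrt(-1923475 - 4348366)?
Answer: I*sqrt(6271841) ≈ 2504.4*I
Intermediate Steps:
sqrt(-1923475 - 4348366) = sqrt(-6271841) = I*sqrt(6271841)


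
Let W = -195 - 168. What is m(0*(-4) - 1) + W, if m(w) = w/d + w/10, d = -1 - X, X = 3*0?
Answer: -3621/10 ≈ -362.10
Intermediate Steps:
W = -363
X = 0
d = -1 (d = -1 - 1*0 = -1 + 0 = -1)
m(w) = -9*w/10 (m(w) = w/(-1) + w/10 = w*(-1) + w*(1/10) = -w + w/10 = -9*w/10)
m(0*(-4) - 1) + W = -9*(0*(-4) - 1)/10 - 363 = -9*(0 - 1)/10 - 363 = -9/10*(-1) - 363 = 9/10 - 363 = -3621/10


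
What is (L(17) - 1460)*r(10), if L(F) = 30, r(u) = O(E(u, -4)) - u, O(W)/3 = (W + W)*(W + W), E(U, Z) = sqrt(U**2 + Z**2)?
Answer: -1976260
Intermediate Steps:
O(W) = 12*W**2 (O(W) = 3*((W + W)*(W + W)) = 3*((2*W)*(2*W)) = 3*(4*W**2) = 12*W**2)
r(u) = 192 - u + 12*u**2 (r(u) = 12*(sqrt(u**2 + (-4)**2))**2 - u = 12*(sqrt(u**2 + 16))**2 - u = 12*(sqrt(16 + u**2))**2 - u = 12*(16 + u**2) - u = (192 + 12*u**2) - u = 192 - u + 12*u**2)
(L(17) - 1460)*r(10) = (30 - 1460)*(192 - 1*10 + 12*10**2) = -1430*(192 - 10 + 12*100) = -1430*(192 - 10 + 1200) = -1430*1382 = -1976260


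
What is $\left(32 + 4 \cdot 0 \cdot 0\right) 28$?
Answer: $896$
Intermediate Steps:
$\left(32 + 4 \cdot 0 \cdot 0\right) 28 = \left(32 + 0 \cdot 0\right) 28 = \left(32 + 0\right) 28 = 32 \cdot 28 = 896$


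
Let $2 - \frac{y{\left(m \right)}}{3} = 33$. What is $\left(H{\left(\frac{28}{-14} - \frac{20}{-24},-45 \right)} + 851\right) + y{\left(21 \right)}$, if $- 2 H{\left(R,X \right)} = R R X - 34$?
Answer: $\frac{6445}{8} \approx 805.63$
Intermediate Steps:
$y{\left(m \right)} = -93$ ($y{\left(m \right)} = 6 - 99 = -93$)
$H{\left(R,X \right)} = 17 - \frac{X R^{2}}{2}$ ($H{\left(R,X \right)} = - \frac{R R X - 34}{2} = - \frac{R^{2} X - 34}{2} = - \frac{X R^{2} - 34}{2} = - \frac{-34 + X R^{2}}{2} = 17 - \frac{X R^{2}}{2}$)
$\left(H{\left(\frac{28}{-14} - \frac{20}{-24},-45 \right)} + 851\right) + y{\left(21 \right)} = \left(\left(17 - - \frac{45 \left(\frac{28}{-14} - \frac{20}{-24}\right)^{2}}{2}\right) + 851\right) - 93 = \left(\left(17 - - \frac{45 \left(28 \left(- \frac{1}{14}\right) - - \frac{5}{6}\right)^{2}}{2}\right) + 851\right) - 93 = \left(\left(17 - - \frac{45 \left(-2 + \frac{5}{6}\right)^{2}}{2}\right) + 851\right) - 93 = \left(\left(17 - - \frac{45 \left(- \frac{7}{6}\right)^{2}}{2}\right) + 851\right) - 93 = \left(\left(17 - \left(- \frac{45}{2}\right) \frac{49}{36}\right) + 851\right) - 93 = \left(\left(17 + \frac{245}{8}\right) + 851\right) - 93 = \left(\frac{381}{8} + 851\right) - 93 = \frac{7189}{8} - 93 = \frac{6445}{8}$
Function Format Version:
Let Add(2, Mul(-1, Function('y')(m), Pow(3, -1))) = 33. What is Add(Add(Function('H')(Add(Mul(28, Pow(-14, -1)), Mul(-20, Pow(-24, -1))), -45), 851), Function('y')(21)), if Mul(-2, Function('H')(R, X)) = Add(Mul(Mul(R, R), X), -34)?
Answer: Rational(6445, 8) ≈ 805.63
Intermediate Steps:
Function('y')(m) = -93 (Function('y')(m) = Add(6, Mul(-3, 33)) = Add(6, -99) = -93)
Function('H')(R, X) = Add(17, Mul(Rational(-1, 2), X, Pow(R, 2))) (Function('H')(R, X) = Mul(Rational(-1, 2), Add(Mul(Mul(R, R), X), -34)) = Mul(Rational(-1, 2), Add(Mul(Pow(R, 2), X), -34)) = Mul(Rational(-1, 2), Add(Mul(X, Pow(R, 2)), -34)) = Mul(Rational(-1, 2), Add(-34, Mul(X, Pow(R, 2)))) = Add(17, Mul(Rational(-1, 2), X, Pow(R, 2))))
Add(Add(Function('H')(Add(Mul(28, Pow(-14, -1)), Mul(-20, Pow(-24, -1))), -45), 851), Function('y')(21)) = Add(Add(Add(17, Mul(Rational(-1, 2), -45, Pow(Add(Mul(28, Pow(-14, -1)), Mul(-20, Pow(-24, -1))), 2))), 851), -93) = Add(Add(Add(17, Mul(Rational(-1, 2), -45, Pow(Add(Mul(28, Rational(-1, 14)), Mul(-20, Rational(-1, 24))), 2))), 851), -93) = Add(Add(Add(17, Mul(Rational(-1, 2), -45, Pow(Add(-2, Rational(5, 6)), 2))), 851), -93) = Add(Add(Add(17, Mul(Rational(-1, 2), -45, Pow(Rational(-7, 6), 2))), 851), -93) = Add(Add(Add(17, Mul(Rational(-1, 2), -45, Rational(49, 36))), 851), -93) = Add(Add(Add(17, Rational(245, 8)), 851), -93) = Add(Add(Rational(381, 8), 851), -93) = Add(Rational(7189, 8), -93) = Rational(6445, 8)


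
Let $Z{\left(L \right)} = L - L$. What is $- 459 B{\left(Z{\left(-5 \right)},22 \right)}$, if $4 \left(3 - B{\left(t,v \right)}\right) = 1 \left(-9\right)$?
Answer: $- \frac{9639}{4} \approx -2409.8$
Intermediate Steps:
$Z{\left(L \right)} = 0$
$B{\left(t,v \right)} = \frac{21}{4}$ ($B{\left(t,v \right)} = 3 - \frac{1 \left(-9\right)}{4} = 3 - - \frac{9}{4} = 3 + \frac{9}{4} = \frac{21}{4}$)
$- 459 B{\left(Z{\left(-5 \right)},22 \right)} = \left(-459\right) \frac{21}{4} = - \frac{9639}{4}$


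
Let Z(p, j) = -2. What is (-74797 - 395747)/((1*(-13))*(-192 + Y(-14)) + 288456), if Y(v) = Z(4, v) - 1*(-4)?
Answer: -235272/145463 ≈ -1.6174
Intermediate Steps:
Y(v) = 2 (Y(v) = -2 - 1*(-4) = -2 + 4 = 2)
(-74797 - 395747)/((1*(-13))*(-192 + Y(-14)) + 288456) = (-74797 - 395747)/((1*(-13))*(-192 + 2) + 288456) = -470544/(-13*(-190) + 288456) = -470544/(2470 + 288456) = -470544/290926 = -470544*1/290926 = -235272/145463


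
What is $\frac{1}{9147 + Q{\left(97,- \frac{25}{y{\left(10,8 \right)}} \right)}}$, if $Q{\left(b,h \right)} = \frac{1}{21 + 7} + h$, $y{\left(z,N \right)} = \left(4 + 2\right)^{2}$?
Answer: $\frac{126}{1152439} \approx 0.00010933$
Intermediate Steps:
$y{\left(z,N \right)} = 36$ ($y{\left(z,N \right)} = 6^{2} = 36$)
$Q{\left(b,h \right)} = \frac{1}{28} + h$
$\frac{1}{9147 + Q{\left(97,- \frac{25}{y{\left(10,8 \right)}} \right)}} = \frac{1}{9147 + \left(\frac{1}{28} - \frac{25}{36}\right)} = \frac{1}{9147 - \frac{83}{126}} = \frac{1}{\frac{1152439}{126}} = \frac{126}{1152439}$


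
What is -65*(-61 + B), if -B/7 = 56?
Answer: 29445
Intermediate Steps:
B = -392 (B = -7*56 = -392)
-65*(-61 + B) = -65*(-61 - 392) = -65*(-453) = 29445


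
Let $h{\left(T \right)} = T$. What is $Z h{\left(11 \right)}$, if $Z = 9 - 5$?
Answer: $44$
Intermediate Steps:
$Z = 4$ ($Z = 9 - 5 = 4$)
$Z h{\left(11 \right)} = 4 \cdot 11 = 44$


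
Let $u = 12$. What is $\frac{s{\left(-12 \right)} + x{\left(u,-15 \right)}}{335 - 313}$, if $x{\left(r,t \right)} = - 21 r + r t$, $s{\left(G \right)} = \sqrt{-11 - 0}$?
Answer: $- \frac{216}{11} + \frac{i \sqrt{11}}{22} \approx -19.636 + 0.15076 i$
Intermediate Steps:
$s{\left(G \right)} = i \sqrt{11}$ ($s{\left(G \right)} = \sqrt{-11 + 0} = \sqrt{-11} = i \sqrt{11}$)
$\frac{s{\left(-12 \right)} + x{\left(u,-15 \right)}}{335 - 313} = \frac{i \sqrt{11} + 12 \left(-21 - 15\right)}{335 - 313} = \frac{i \sqrt{11} + 12 \left(-36\right)}{22} = \left(i \sqrt{11} - 432\right) \frac{1}{22} = \left(-432 + i \sqrt{11}\right) \frac{1}{22} = - \frac{216}{11} + \frac{i \sqrt{11}}{22}$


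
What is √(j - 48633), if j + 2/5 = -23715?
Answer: I*√1808710/5 ≈ 268.98*I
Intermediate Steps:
j = -118577/5 (j = -⅖ - 23715 = -118577/5 ≈ -23715.)
√(j - 48633) = √(-118577/5 - 48633) = √(-361742/5) = I*√1808710/5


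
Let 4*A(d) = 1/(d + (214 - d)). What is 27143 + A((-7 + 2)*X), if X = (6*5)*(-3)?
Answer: 23234409/856 ≈ 27143.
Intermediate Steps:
X = -90 (X = 30*(-3) = -90)
A(d) = 1/856 (A(d) = 1/(4*(d + (214 - d))) = (1/4)/214 = (1/4)*(1/214) = 1/856)
27143 + A((-7 + 2)*X) = 27143 + 1/856 = 23234409/856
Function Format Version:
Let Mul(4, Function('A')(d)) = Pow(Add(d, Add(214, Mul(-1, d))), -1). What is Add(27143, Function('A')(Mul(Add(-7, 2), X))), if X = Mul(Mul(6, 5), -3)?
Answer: Rational(23234409, 856) ≈ 27143.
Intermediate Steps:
X = -90 (X = Mul(30, -3) = -90)
Function('A')(d) = Rational(1, 856) (Function('A')(d) = Mul(Rational(1, 4), Pow(Add(d, Add(214, Mul(-1, d))), -1)) = Mul(Rational(1, 4), Pow(214, -1)) = Mul(Rational(1, 4), Rational(1, 214)) = Rational(1, 856))
Add(27143, Function('A')(Mul(Add(-7, 2), X))) = Add(27143, Rational(1, 856)) = Rational(23234409, 856)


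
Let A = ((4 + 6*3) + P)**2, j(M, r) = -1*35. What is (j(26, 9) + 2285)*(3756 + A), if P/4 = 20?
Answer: 31860000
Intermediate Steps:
P = 80 (P = 4*20 = 80)
j(M, r) = -35
A = 10404 (A = ((4 + 6*3) + 80)**2 = ((4 + 18) + 80)**2 = (22 + 80)**2 = 102**2 = 10404)
(j(26, 9) + 2285)*(3756 + A) = (-35 + 2285)*(3756 + 10404) = 2250*14160 = 31860000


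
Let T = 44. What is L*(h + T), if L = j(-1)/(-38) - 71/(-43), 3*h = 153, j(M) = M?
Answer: 13705/86 ≈ 159.36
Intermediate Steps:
h = 51 (h = (⅓)*153 = 51)
L = 2741/1634 (L = -1/(-38) - 71/(-43) = -1*(-1/38) - 71*(-1/43) = 1/38 + 71/43 = 2741/1634 ≈ 1.6775)
L*(h + T) = 2741*(51 + 44)/1634 = (2741/1634)*95 = 13705/86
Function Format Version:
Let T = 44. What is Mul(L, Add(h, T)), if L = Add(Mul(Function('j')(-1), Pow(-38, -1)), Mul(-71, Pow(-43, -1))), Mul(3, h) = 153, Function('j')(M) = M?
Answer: Rational(13705, 86) ≈ 159.36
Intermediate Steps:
h = 51 (h = Mul(Rational(1, 3), 153) = 51)
L = Rational(2741, 1634) (L = Add(Mul(-1, Pow(-38, -1)), Mul(-71, Pow(-43, -1))) = Add(Mul(-1, Rational(-1, 38)), Mul(-71, Rational(-1, 43))) = Add(Rational(1, 38), Rational(71, 43)) = Rational(2741, 1634) ≈ 1.6775)
Mul(L, Add(h, T)) = Mul(Rational(2741, 1634), Add(51, 44)) = Mul(Rational(2741, 1634), 95) = Rational(13705, 86)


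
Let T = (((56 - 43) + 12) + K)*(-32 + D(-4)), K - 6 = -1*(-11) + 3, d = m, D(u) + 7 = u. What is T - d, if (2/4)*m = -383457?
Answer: 764979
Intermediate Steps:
m = -766914 (m = 2*(-383457) = -766914)
D(u) = -7 + u
d = -766914
K = 20 (K = 6 + (-1*(-11) + 3) = 6 + (11 + 3) = 6 + 14 = 20)
T = -1935 (T = (((56 - 43) + 12) + 20)*(-32 + (-7 - 4)) = ((13 + 12) + 20)*(-32 - 11) = (25 + 20)*(-43) = 45*(-43) = -1935)
T - d = -1935 - 1*(-766914) = -1935 + 766914 = 764979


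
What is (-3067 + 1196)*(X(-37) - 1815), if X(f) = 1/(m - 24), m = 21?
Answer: 10189466/3 ≈ 3.3965e+6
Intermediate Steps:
X(f) = -⅓ (X(f) = 1/(21 - 24) = 1/(-3) = -⅓)
(-3067 + 1196)*(X(-37) - 1815) = (-3067 + 1196)*(-⅓ - 1815) = -1871*(-5446/3) = 10189466/3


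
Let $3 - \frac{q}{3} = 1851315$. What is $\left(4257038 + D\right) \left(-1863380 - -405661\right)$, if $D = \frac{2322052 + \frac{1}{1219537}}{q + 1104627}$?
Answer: $- \frac{33671994147841282281145351}{5426096949933} \approx -6.2056 \cdot 10^{12}$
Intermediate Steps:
$q = -5553936$ ($q = 9 - 5553945 = -5553936$)
$D = - \frac{2831828329925}{5426096949933}$ ($D = \frac{2322052 + \frac{1}{1219537}}{-5553936 + 1104627} = \frac{2322052 + \frac{1}{1219537}}{-4449309} = \frac{2831828329925}{1219537} \left(- \frac{1}{4449309}\right) = - \frac{2831828329925}{5426096949933} \approx -0.52189$)
$\left(4257038 + D\right) \left(-1863380 - -405661\right) = \left(4257038 - \frac{2831828329925}{5426096949933}\right) \left(-1863380 - -405661\right) = \frac{23099098075720548529 \left(-1863380 + \left(405819 - 158\right)\right)}{5426096949933} = \frac{23099098075720548529 \left(-1863380 + 405661\right)}{5426096949933} = \frac{23099098075720548529}{5426096949933} \left(-1457719\right) = - \frac{33671994147841282281145351}{5426096949933}$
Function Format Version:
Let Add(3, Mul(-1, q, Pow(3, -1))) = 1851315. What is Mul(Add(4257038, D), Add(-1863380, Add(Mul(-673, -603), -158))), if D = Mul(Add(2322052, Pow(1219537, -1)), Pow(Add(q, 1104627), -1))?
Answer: Rational(-33671994147841282281145351, 5426096949933) ≈ -6.2056e+12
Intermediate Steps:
q = -5553936 (q = Add(9, Mul(-3, 1851315)) = Add(9, -5553945) = -5553936)
D = Rational(-2831828329925, 5426096949933) (D = Mul(Add(2322052, Pow(1219537, -1)), Pow(Add(-5553936, 1104627), -1)) = Mul(Add(2322052, Rational(1, 1219537)), Pow(-4449309, -1)) = Mul(Rational(2831828329925, 1219537), Rational(-1, 4449309)) = Rational(-2831828329925, 5426096949933) ≈ -0.52189)
Mul(Add(4257038, D), Add(-1863380, Add(Mul(-673, -603), -158))) = Mul(Add(4257038, Rational(-2831828329925, 5426096949933)), Add(-1863380, Add(Mul(-673, -603), -158))) = Mul(Rational(23099098075720548529, 5426096949933), Add(-1863380, Add(405819, -158))) = Mul(Rational(23099098075720548529, 5426096949933), Add(-1863380, 405661)) = Mul(Rational(23099098075720548529, 5426096949933), -1457719) = Rational(-33671994147841282281145351, 5426096949933)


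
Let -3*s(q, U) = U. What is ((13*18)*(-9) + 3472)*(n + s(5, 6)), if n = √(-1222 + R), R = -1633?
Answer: -2732 + 1366*I*√2855 ≈ -2732.0 + 72988.0*I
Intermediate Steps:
s(q, U) = -U/3
n = I*√2855 (n = √(-1222 - 1633) = √(-2855) = I*√2855 ≈ 53.432*I)
((13*18)*(-9) + 3472)*(n + s(5, 6)) = ((13*18)*(-9) + 3472)*(I*√2855 - ⅓*6) = (234*(-9) + 3472)*(I*√2855 - 2) = (-2106 + 3472)*(-2 + I*√2855) = 1366*(-2 + I*√2855) = -2732 + 1366*I*√2855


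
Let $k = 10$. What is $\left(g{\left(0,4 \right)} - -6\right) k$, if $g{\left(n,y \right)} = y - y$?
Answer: $60$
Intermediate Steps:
$g{\left(n,y \right)} = 0$
$\left(g{\left(0,4 \right)} - -6\right) k = \left(0 - -6\right) 10 = \left(0 + 6\right) 10 = 6 \cdot 10 = 60$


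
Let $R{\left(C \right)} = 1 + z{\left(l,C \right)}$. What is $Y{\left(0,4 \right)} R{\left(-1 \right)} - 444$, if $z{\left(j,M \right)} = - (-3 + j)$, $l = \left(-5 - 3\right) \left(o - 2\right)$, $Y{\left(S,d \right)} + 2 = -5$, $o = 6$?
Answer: $-696$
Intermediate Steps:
$Y{\left(S,d \right)} = -7$ ($Y{\left(S,d \right)} = -2 - 5 = -7$)
$l = -32$ ($l = \left(-5 - 3\right) \left(6 - 2\right) = \left(-8\right) 4 = -32$)
$z{\left(j,M \right)} = 3 - j$
$R{\left(C \right)} = 36$ ($R{\left(C \right)} = 1 + \left(3 - -32\right) = 1 + \left(3 + 32\right) = 1 + 35 = 36$)
$Y{\left(0,4 \right)} R{\left(-1 \right)} - 444 = \left(-7\right) 36 - 444 = -252 - 444 = -696$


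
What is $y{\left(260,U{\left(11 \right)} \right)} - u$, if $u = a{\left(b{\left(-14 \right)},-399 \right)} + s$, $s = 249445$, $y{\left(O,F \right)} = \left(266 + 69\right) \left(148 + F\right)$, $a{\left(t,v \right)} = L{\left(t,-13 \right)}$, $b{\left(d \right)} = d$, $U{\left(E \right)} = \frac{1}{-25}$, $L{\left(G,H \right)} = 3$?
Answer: $- \frac{999407}{5} \approx -1.9988 \cdot 10^{5}$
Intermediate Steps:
$U{\left(E \right)} = - \frac{1}{25}$
$a{\left(t,v \right)} = 3$
$y{\left(O,F \right)} = 49580 + 335 F$ ($y{\left(O,F \right)} = 335 \left(148 + F\right) = 49580 + 335 F$)
$u = 249448$ ($u = 3 + 249445 = 249448$)
$y{\left(260,U{\left(11 \right)} \right)} - u = \left(49580 + 335 \left(- \frac{1}{25}\right)\right) - 249448 = \left(49580 - \frac{67}{5}\right) - 249448 = \frac{247833}{5} - 249448 = - \frac{999407}{5}$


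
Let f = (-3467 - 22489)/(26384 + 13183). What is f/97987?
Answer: -8652/1292350543 ≈ -6.6948e-6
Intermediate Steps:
f = -8652/13189 (f = -25956/39567 = -25956*1/39567 = -8652/13189 ≈ -0.65600)
f/97987 = -8652/13189/97987 = -8652/13189*1/97987 = -8652/1292350543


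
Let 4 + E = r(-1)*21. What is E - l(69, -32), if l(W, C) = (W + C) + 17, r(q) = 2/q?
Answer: -100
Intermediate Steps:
l(W, C) = 17 + C + W (l(W, C) = (C + W) + 17 = 17 + C + W)
E = -46 (E = -4 + (2/(-1))*21 = -4 + (2*(-1))*21 = -4 - 2*21 = -4 - 42 = -46)
E - l(69, -32) = -46 - (17 - 32 + 69) = -46 - 1*54 = -46 - 54 = -100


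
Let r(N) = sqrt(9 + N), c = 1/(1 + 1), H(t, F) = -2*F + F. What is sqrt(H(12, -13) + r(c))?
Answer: sqrt(52 + 2*sqrt(38))/2 ≈ 4.0103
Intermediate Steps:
H(t, F) = -F
c = 1/2 ≈ 0.50000
sqrt(H(12, -13) + r(c)) = sqrt(-1*(-13) + sqrt(9 + 1/2)) = sqrt(13 + sqrt(19/2)) = sqrt(13 + sqrt(38)/2)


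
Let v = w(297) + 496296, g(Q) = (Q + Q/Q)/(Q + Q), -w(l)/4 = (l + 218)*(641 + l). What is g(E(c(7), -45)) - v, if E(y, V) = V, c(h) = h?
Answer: 64619302/45 ≈ 1.4360e+6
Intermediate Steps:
w(l) = -4*(218 + l)*(641 + l) (w(l) = -4*(l + 218)*(641 + l) = -4*(218 + l)*(641 + l))
g(Q) = (1 + Q)/(2*Q) (g(Q) = (Q + 1)/((2*Q)) = (1 + Q)*(1/(2*Q)) = (1 + Q)/(2*Q))
v = -1435984 (v = (-558952 - 3436*297 - 4*297²) + 496296 = (-558952 - 1020492 - 4*88209) + 496296 = (-558952 - 1020492 - 352836) + 496296 = -1932280 + 496296 = -1435984)
g(E(c(7), -45)) - v = (½)*(1 - 45)/(-45) - 1*(-1435984) = (½)*(-1/45)*(-44) + 1435984 = 22/45 + 1435984 = 64619302/45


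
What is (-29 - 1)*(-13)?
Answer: 390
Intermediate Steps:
(-29 - 1)*(-13) = -30*(-13) = 390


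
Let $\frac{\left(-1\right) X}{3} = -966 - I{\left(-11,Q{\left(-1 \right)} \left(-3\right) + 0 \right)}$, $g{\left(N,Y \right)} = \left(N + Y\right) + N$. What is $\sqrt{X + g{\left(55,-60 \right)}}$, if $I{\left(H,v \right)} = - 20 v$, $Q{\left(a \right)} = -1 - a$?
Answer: $2 \sqrt{737} \approx 54.295$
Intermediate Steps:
$g{\left(N,Y \right)} = Y + 2 N$
$X = 2898$ ($X = - 3 \left(-966 - - 20 \left(\left(-1 - -1\right) \left(-3\right) + 0\right)\right) = - 3 \left(-966 - - 20 \left(\left(-1 + 1\right) \left(-3\right) + 0\right)\right) = - 3 \left(-966 - - 20 \left(0 \left(-3\right) + 0\right)\right) = - 3 \left(-966 - - 20 \left(0 + 0\right)\right) = - 3 \left(-966 - \left(-20\right) 0\right) = - 3 \left(-966 - 0\right) = - 3 \left(-966 + 0\right) = \left(-3\right) \left(-966\right) = 2898$)
$\sqrt{X + g{\left(55,-60 \right)}} = \sqrt{2898 + \left(-60 + 2 \cdot 55\right)} = \sqrt{2898 + \left(-60 + 110\right)} = \sqrt{2898 + 50} = \sqrt{2948} = 2 \sqrt{737}$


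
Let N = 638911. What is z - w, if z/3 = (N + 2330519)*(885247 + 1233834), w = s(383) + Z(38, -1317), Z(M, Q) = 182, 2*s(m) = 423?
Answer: 37754776162193/2 ≈ 1.8877e+13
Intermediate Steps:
s(m) = 423/2 (s(m) = (½)*423 = 423/2)
w = 787/2 (w = 423/2 + 182 = 787/2 ≈ 393.50)
z = 18877388081490 (z = 3*((638911 + 2330519)*(885247 + 1233834)) = 3*(2969430*2119081) = 3*6292462693830 = 18877388081490)
z - w = 18877388081490 - 1*787/2 = 18877388081490 - 787/2 = 37754776162193/2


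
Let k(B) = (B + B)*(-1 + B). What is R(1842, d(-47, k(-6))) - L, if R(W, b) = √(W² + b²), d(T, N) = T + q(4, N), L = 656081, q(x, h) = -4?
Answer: -656081 + 3*√377285 ≈ -6.5424e+5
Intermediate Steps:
k(B) = 2*B*(-1 + B) (k(B) = (2*B)*(-1 + B) = 2*B*(-1 + B))
d(T, N) = -4 + T (d(T, N) = T - 4 = -4 + T)
R(1842, d(-47, k(-6))) - L = √(1842² + (-4 - 47)²) - 1*656081 = √(3392964 + (-51)²) - 656081 = √(3392964 + 2601) - 656081 = √3395565 - 656081 = 3*√377285 - 656081 = -656081 + 3*√377285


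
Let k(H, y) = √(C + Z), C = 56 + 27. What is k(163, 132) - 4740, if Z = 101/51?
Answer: -4740 + √221034/51 ≈ -4730.8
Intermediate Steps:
Z = 101/51 (Z = 101*(1/51) = 101/51 ≈ 1.9804)
C = 83
k(H, y) = √221034/51 (k(H, y) = √(83 + 101/51) = √(4334/51) = √221034/51)
k(163, 132) - 4740 = √221034/51 - 4740 = -4740 + √221034/51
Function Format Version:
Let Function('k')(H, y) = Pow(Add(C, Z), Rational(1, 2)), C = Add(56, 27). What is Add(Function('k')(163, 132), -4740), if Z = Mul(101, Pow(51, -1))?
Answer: Add(-4740, Mul(Rational(1, 51), Pow(221034, Rational(1, 2)))) ≈ -4730.8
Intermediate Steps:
Z = Rational(101, 51) (Z = Mul(101, Rational(1, 51)) = Rational(101, 51) ≈ 1.9804)
C = 83
Function('k')(H, y) = Mul(Rational(1, 51), Pow(221034, Rational(1, 2))) (Function('k')(H, y) = Pow(Add(83, Rational(101, 51)), Rational(1, 2)) = Pow(Rational(4334, 51), Rational(1, 2)) = Mul(Rational(1, 51), Pow(221034, Rational(1, 2))))
Add(Function('k')(163, 132), -4740) = Add(Mul(Rational(1, 51), Pow(221034, Rational(1, 2))), -4740) = Add(-4740, Mul(Rational(1, 51), Pow(221034, Rational(1, 2))))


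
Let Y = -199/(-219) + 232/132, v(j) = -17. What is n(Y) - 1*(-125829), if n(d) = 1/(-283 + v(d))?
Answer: 37748699/300 ≈ 1.2583e+5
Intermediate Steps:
Y = 2141/803 (Y = -199*(-1/219) + 232*(1/132) = 199/219 + 58/33 = 2141/803 ≈ 2.6663)
n(d) = -1/300 (n(d) = 1/(-283 - 17) = 1/(-300) = -1/300)
n(Y) - 1*(-125829) = -1/300 - 1*(-125829) = -1/300 + 125829 = 37748699/300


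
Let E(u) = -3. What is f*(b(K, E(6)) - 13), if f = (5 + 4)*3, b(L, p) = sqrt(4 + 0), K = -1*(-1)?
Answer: -297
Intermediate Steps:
K = 1
b(L, p) = 2 (b(L, p) = sqrt(4) = 2)
f = 27 (f = 9*3 = 27)
f*(b(K, E(6)) - 13) = 27*(2 - 13) = 27*(-11) = -297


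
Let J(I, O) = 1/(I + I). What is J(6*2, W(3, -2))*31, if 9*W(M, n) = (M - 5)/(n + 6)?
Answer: 31/24 ≈ 1.2917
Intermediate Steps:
W(M, n) = (-5 + M)/(9*(6 + n)) (W(M, n) = ((M - 5)/(n + 6))/9 = ((-5 + M)/(6 + n))/9 = (-5 + M)/(9*(6 + n)))
J(I, O) = 1/(2*I)
J(6*2, W(3, -2))*31 = (1/(2*((6*2))))*31 = ((1/2)/12)*31 = ((1/2)*(1/12))*31 = (1/24)*31 = 31/24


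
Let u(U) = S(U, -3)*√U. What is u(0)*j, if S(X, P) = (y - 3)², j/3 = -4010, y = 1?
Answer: 0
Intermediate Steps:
j = -12030 (j = 3*(-4010) = -12030)
S(X, P) = 4 (S(X, P) = (1 - 3)² = (-2)² = 4)
u(U) = 4*√U
u(0)*j = (4*√0)*(-12030) = (4*0)*(-12030) = 0*(-12030) = 0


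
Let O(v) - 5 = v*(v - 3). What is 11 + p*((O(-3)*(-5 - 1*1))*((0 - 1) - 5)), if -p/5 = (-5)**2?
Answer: -103489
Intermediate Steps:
O(v) = 5 + v*(-3 + v) (O(v) = 5 + v*(v - 3) = 5 + v*(-3 + v))
p = -125 (p = -5*(-5)**2 = -5*25 = -125)
11 + p*((O(-3)*(-5 - 1*1))*((0 - 1) - 5)) = 11 - 125*(5 + (-3)**2 - 3*(-3))*(-5 - 1*1)*((0 - 1) - 5) = 11 - 125*(5 + 9 + 9)*(-5 - 1)*(-1 - 5) = 11 - 125*23*(-6)*(-6) = 11 - (-17250)*(-6) = 11 - 125*828 = 11 - 103500 = -103489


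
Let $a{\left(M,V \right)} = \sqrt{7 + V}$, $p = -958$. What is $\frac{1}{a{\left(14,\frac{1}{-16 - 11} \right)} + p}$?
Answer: $- \frac{12933}{12389720} - \frac{3 \sqrt{141}}{12389720} \approx -0.0010467$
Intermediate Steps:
$\frac{1}{a{\left(14,\frac{1}{-16 - 11} \right)} + p} = \frac{1}{\sqrt{7 + \frac{1}{-16 - 11}} - 958} = \frac{1}{\sqrt{7 + \frac{1}{-27}} - 958} = \frac{1}{\sqrt{7 - \frac{1}{27}} - 958} = \frac{1}{\sqrt{\frac{188}{27}} - 958} = \frac{1}{\frac{2 \sqrt{141}}{9} - 958} = \frac{1}{-958 + \frac{2 \sqrt{141}}{9}}$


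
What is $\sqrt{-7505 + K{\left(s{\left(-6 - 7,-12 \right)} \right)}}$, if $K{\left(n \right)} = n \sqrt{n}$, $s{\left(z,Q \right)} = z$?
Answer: $\sqrt{-7505 - 13 i \sqrt{13}} \approx 0.2705 - 86.632 i$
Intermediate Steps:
$K{\left(n \right)} = n^{\frac{3}{2}}$
$\sqrt{-7505 + K{\left(s{\left(-6 - 7,-12 \right)} \right)}} = \sqrt{-7505 + \left(-6 - 7\right)^{\frac{3}{2}}} = \sqrt{-7505 + \left(-13\right)^{\frac{3}{2}}} = \sqrt{-7505 - 13 i \sqrt{13}}$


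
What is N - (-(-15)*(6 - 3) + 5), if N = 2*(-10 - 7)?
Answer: -84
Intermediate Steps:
N = -34 (N = 2*(-17) = -34)
N - (-(-15)*(6 - 3) + 5) = -34 - (-(-15)*(6 - 3) + 5) = -34 - (-(-15)*3 + 5) = -34 - (-5*(-9) + 5) = -34 - (45 + 5) = -34 - 1*50 = -34 - 50 = -84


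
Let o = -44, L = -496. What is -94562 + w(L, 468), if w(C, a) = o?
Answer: -94606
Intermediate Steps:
w(C, a) = -44
-94562 + w(L, 468) = -94562 - 44 = -94606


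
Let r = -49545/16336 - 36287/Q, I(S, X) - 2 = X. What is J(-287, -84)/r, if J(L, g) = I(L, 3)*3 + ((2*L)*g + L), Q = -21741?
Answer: -17027837833344/484373413 ≈ -35154.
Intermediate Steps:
I(S, X) = 2 + X
J(L, g) = 15 + L + 2*L*g (J(L, g) = (2 + 3)*3 + ((2*L)*g + L) = 5*3 + (2*L*g + L) = 15 + (L + 2*L*g) = 15 + L + 2*L*g)
r = -484373413/355160976 (r = -49545/16336 - 36287/(-21741) = -49545*1/16336 - 36287*(-1/21741) = -49545/16336 + 36287/21741 = -484373413/355160976 ≈ -1.3638)
J(-287, -84)/r = (15 - 287 + 2*(-287)*(-84))/(-484373413/355160976) = (15 - 287 + 48216)*(-355160976/484373413) = 47944*(-355160976/484373413) = -17027837833344/484373413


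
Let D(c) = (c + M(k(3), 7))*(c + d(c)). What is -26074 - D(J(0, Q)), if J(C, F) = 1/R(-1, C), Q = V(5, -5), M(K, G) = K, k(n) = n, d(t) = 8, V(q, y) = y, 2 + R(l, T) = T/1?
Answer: -104371/4 ≈ -26093.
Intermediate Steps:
R(l, T) = -2 + T (R(l, T) = -2 + T/1 = -2 + T*1 = -2 + T)
Q = -5
J(C, F) = 1/(-2 + C)
D(c) = (3 + c)*(8 + c) (D(c) = (c + 3)*(c + 8) = (3 + c)*(8 + c))
-26074 - D(J(0, Q)) = -26074 - (24 + (1/(-2 + 0))² + 11/(-2 + 0)) = -26074 - (24 + (1/(-2))² + 11/(-2)) = -26074 - (24 + (-½)² + 11*(-½)) = -26074 - (24 + ¼ - 11/2) = -26074 - 1*75/4 = -26074 - 75/4 = -104371/4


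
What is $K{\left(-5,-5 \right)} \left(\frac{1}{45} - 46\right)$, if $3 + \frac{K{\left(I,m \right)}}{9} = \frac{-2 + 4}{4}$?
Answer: $\frac{2069}{2} \approx 1034.5$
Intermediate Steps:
$K{\left(I,m \right)} = - \frac{45}{2}$ ($K{\left(I,m \right)} = -27 + 9 \frac{-2 + 4}{4} = -27 + 9 \cdot 2 \cdot \frac{1}{4} = -27 + 9 \cdot \frac{1}{2} = -27 + \frac{9}{2} = - \frac{45}{2}$)
$K{\left(-5,-5 \right)} \left(\frac{1}{45} - 46\right) = - \frac{45 \left(\frac{1}{45} - 46\right)}{2} = \left(- \frac{45}{2}\right) \left(- \frac{2069}{45}\right) = \frac{2069}{2}$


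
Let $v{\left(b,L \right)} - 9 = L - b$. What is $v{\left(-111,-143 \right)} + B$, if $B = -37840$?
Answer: $-37863$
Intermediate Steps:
$v{\left(b,L \right)} = 9 + L - b$ ($v{\left(b,L \right)} = 9 + \left(L - b\right) = 9 + L - b$)
$v{\left(-111,-143 \right)} + B = \left(9 - 143 - -111\right) - 37840 = \left(9 - 143 + 111\right) - 37840 = -23 - 37840 = -37863$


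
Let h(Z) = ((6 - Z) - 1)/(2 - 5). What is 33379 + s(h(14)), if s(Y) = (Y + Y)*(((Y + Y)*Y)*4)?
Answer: 33811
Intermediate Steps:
h(Z) = -5/3 + Z/3 (h(Z) = (5 - Z)/(-3) = (5 - Z)*(-⅓) = -5/3 + Z/3)
s(Y) = 16*Y³ (s(Y) = (2*Y)*(((2*Y)*Y)*4) = (2*Y)*((2*Y²)*4) = (2*Y)*(8*Y²) = 16*Y³)
33379 + s(h(14)) = 33379 + 16*(-5/3 + (⅓)*14)³ = 33379 + 16*(-5/3 + 14/3)³ = 33379 + 16*3³ = 33379 + 16*27 = 33379 + 432 = 33811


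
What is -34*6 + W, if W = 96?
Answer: -108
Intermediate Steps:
-34*6 + W = -34*6 + 96 = -204 + 96 = -108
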